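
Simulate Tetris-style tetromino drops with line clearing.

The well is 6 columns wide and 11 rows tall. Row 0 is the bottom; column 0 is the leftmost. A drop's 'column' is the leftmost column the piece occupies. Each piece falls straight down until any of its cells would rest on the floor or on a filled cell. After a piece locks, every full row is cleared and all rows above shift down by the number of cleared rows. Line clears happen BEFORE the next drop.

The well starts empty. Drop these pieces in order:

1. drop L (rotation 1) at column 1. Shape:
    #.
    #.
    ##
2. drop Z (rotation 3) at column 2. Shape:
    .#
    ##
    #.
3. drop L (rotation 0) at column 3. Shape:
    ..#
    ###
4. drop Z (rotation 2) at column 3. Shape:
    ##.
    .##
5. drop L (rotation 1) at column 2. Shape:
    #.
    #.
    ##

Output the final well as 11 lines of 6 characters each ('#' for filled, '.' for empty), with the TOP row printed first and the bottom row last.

Answer: ..#...
..#...
..##..
...##.
....##
.....#
...###
...#..
.###..
.##...
.##...

Derivation:
Drop 1: L rot1 at col 1 lands with bottom-row=0; cleared 0 line(s) (total 0); column heights now [0 3 1 0 0 0], max=3
Drop 2: Z rot3 at col 2 lands with bottom-row=1; cleared 0 line(s) (total 0); column heights now [0 3 3 4 0 0], max=4
Drop 3: L rot0 at col 3 lands with bottom-row=4; cleared 0 line(s) (total 0); column heights now [0 3 3 5 5 6], max=6
Drop 4: Z rot2 at col 3 lands with bottom-row=6; cleared 0 line(s) (total 0); column heights now [0 3 3 8 8 7], max=8
Drop 5: L rot1 at col 2 lands with bottom-row=8; cleared 0 line(s) (total 0); column heights now [0 3 11 9 8 7], max=11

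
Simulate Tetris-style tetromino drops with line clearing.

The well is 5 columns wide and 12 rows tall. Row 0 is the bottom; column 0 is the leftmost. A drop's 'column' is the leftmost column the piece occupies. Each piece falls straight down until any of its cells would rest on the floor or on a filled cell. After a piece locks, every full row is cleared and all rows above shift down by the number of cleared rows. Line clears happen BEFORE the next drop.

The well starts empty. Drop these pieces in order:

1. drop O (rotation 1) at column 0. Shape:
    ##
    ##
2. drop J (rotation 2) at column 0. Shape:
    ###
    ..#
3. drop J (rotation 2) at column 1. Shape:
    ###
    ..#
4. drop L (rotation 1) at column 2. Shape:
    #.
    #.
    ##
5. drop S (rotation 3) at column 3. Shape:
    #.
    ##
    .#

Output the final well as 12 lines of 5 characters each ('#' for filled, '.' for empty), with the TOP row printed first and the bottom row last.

Answer: .....
.....
.....
.....
.....
..##.
..###
..###
.###.
####.
###..
##...

Derivation:
Drop 1: O rot1 at col 0 lands with bottom-row=0; cleared 0 line(s) (total 0); column heights now [2 2 0 0 0], max=2
Drop 2: J rot2 at col 0 lands with bottom-row=1; cleared 0 line(s) (total 0); column heights now [3 3 3 0 0], max=3
Drop 3: J rot2 at col 1 lands with bottom-row=2; cleared 0 line(s) (total 0); column heights now [3 4 4 4 0], max=4
Drop 4: L rot1 at col 2 lands with bottom-row=4; cleared 0 line(s) (total 0); column heights now [3 4 7 5 0], max=7
Drop 5: S rot3 at col 3 lands with bottom-row=4; cleared 0 line(s) (total 0); column heights now [3 4 7 7 6], max=7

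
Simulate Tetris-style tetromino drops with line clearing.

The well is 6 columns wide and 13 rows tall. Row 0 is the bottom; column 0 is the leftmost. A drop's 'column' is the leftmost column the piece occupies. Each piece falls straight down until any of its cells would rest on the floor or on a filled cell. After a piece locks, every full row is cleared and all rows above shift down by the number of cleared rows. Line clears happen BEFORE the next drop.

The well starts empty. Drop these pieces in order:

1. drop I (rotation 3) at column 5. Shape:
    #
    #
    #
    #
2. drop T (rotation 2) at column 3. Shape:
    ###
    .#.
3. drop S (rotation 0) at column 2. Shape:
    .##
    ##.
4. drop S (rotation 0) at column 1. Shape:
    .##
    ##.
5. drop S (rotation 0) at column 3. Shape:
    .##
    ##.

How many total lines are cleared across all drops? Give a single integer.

Answer: 0

Derivation:
Drop 1: I rot3 at col 5 lands with bottom-row=0; cleared 0 line(s) (total 0); column heights now [0 0 0 0 0 4], max=4
Drop 2: T rot2 at col 3 lands with bottom-row=3; cleared 0 line(s) (total 0); column heights now [0 0 0 5 5 5], max=5
Drop 3: S rot0 at col 2 lands with bottom-row=5; cleared 0 line(s) (total 0); column heights now [0 0 6 7 7 5], max=7
Drop 4: S rot0 at col 1 lands with bottom-row=6; cleared 0 line(s) (total 0); column heights now [0 7 8 8 7 5], max=8
Drop 5: S rot0 at col 3 lands with bottom-row=8; cleared 0 line(s) (total 0); column heights now [0 7 8 9 10 10], max=10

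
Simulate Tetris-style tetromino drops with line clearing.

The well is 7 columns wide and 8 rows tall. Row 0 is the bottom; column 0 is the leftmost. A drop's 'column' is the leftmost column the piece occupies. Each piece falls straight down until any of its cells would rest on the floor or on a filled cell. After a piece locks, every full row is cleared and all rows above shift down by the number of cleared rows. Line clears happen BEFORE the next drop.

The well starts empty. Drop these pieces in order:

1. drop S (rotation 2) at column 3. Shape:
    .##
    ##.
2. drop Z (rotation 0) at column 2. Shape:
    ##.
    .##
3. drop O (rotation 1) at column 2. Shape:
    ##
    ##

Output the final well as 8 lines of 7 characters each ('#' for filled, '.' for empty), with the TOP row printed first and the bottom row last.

Answer: .......
.......
..##...
..##...
..##...
...##..
....##.
...##..

Derivation:
Drop 1: S rot2 at col 3 lands with bottom-row=0; cleared 0 line(s) (total 0); column heights now [0 0 0 1 2 2 0], max=2
Drop 2: Z rot0 at col 2 lands with bottom-row=2; cleared 0 line(s) (total 0); column heights now [0 0 4 4 3 2 0], max=4
Drop 3: O rot1 at col 2 lands with bottom-row=4; cleared 0 line(s) (total 0); column heights now [0 0 6 6 3 2 0], max=6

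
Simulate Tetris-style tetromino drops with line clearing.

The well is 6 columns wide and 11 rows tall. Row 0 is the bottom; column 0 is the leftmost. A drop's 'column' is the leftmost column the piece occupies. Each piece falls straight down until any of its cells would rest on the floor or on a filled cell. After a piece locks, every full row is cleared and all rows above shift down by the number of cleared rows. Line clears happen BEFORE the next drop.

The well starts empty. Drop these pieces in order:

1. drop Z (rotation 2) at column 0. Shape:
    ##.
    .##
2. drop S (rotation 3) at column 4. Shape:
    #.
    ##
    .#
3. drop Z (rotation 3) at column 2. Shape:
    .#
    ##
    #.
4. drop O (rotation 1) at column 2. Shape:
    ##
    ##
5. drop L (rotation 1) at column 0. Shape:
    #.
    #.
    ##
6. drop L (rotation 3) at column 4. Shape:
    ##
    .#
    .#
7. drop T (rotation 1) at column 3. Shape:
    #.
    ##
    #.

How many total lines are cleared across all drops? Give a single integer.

Drop 1: Z rot2 at col 0 lands with bottom-row=0; cleared 0 line(s) (total 0); column heights now [2 2 1 0 0 0], max=2
Drop 2: S rot3 at col 4 lands with bottom-row=0; cleared 0 line(s) (total 0); column heights now [2 2 1 0 3 2], max=3
Drop 3: Z rot3 at col 2 lands with bottom-row=1; cleared 0 line(s) (total 0); column heights now [2 2 3 4 3 2], max=4
Drop 4: O rot1 at col 2 lands with bottom-row=4; cleared 0 line(s) (total 0); column heights now [2 2 6 6 3 2], max=6
Drop 5: L rot1 at col 0 lands with bottom-row=2; cleared 0 line(s) (total 0); column heights now [5 3 6 6 3 2], max=6
Drop 6: L rot3 at col 4 lands with bottom-row=2; cleared 1 line(s) (total 1); column heights now [4 2 5 5 4 4], max=5
Drop 7: T rot1 at col 3 lands with bottom-row=5; cleared 0 line(s) (total 1); column heights now [4 2 5 8 7 4], max=8

Answer: 1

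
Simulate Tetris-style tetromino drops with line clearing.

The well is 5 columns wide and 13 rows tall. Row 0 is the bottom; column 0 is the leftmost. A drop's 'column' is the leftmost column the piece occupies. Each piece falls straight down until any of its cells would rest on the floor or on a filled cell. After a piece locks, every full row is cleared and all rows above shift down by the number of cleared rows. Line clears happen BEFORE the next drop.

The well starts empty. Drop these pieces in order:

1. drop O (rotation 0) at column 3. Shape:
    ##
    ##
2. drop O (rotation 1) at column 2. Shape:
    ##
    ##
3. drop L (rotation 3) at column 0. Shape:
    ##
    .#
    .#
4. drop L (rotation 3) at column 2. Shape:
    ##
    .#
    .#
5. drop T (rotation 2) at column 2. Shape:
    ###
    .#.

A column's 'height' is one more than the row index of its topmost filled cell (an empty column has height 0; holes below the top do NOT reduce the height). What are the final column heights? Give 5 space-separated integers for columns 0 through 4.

Drop 1: O rot0 at col 3 lands with bottom-row=0; cleared 0 line(s) (total 0); column heights now [0 0 0 2 2], max=2
Drop 2: O rot1 at col 2 lands with bottom-row=2; cleared 0 line(s) (total 0); column heights now [0 0 4 4 2], max=4
Drop 3: L rot3 at col 0 lands with bottom-row=0; cleared 0 line(s) (total 0); column heights now [3 3 4 4 2], max=4
Drop 4: L rot3 at col 2 lands with bottom-row=4; cleared 0 line(s) (total 0); column heights now [3 3 7 7 2], max=7
Drop 5: T rot2 at col 2 lands with bottom-row=7; cleared 0 line(s) (total 0); column heights now [3 3 9 9 9], max=9

Answer: 3 3 9 9 9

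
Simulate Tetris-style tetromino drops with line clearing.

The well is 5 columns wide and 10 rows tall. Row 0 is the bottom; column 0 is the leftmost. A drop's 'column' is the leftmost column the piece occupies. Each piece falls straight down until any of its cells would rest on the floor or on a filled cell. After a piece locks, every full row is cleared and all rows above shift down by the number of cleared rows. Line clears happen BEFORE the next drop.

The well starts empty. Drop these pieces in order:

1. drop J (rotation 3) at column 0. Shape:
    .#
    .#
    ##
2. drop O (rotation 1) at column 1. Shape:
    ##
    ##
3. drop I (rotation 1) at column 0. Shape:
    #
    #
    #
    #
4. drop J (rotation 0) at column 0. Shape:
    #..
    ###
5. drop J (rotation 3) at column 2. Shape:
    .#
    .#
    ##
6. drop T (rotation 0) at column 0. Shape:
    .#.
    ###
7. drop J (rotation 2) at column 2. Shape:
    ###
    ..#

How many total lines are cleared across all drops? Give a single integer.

Answer: 0

Derivation:
Drop 1: J rot3 at col 0 lands with bottom-row=0; cleared 0 line(s) (total 0); column heights now [1 3 0 0 0], max=3
Drop 2: O rot1 at col 1 lands with bottom-row=3; cleared 0 line(s) (total 0); column heights now [1 5 5 0 0], max=5
Drop 3: I rot1 at col 0 lands with bottom-row=1; cleared 0 line(s) (total 0); column heights now [5 5 5 0 0], max=5
Drop 4: J rot0 at col 0 lands with bottom-row=5; cleared 0 line(s) (total 0); column heights now [7 6 6 0 0], max=7
Drop 5: J rot3 at col 2 lands with bottom-row=6; cleared 0 line(s) (total 0); column heights now [7 6 7 9 0], max=9
Drop 6: T rot0 at col 0 lands with bottom-row=7; cleared 0 line(s) (total 0); column heights now [8 9 8 9 0], max=9
Drop 7: J rot2 at col 2 lands with bottom-row=8; cleared 0 line(s) (total 0); column heights now [8 9 10 10 10], max=10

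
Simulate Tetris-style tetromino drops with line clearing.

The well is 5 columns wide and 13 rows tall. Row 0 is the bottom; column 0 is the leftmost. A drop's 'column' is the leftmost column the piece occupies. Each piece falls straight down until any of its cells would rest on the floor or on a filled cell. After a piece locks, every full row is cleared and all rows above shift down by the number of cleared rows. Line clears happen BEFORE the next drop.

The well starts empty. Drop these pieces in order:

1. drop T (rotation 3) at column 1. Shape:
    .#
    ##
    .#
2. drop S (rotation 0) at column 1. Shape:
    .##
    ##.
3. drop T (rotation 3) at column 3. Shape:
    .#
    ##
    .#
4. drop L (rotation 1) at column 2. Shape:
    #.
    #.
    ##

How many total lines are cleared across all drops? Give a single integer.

Answer: 0

Derivation:
Drop 1: T rot3 at col 1 lands with bottom-row=0; cleared 0 line(s) (total 0); column heights now [0 2 3 0 0], max=3
Drop 2: S rot0 at col 1 lands with bottom-row=3; cleared 0 line(s) (total 0); column heights now [0 4 5 5 0], max=5
Drop 3: T rot3 at col 3 lands with bottom-row=4; cleared 0 line(s) (total 0); column heights now [0 4 5 6 7], max=7
Drop 4: L rot1 at col 2 lands with bottom-row=6; cleared 0 line(s) (total 0); column heights now [0 4 9 7 7], max=9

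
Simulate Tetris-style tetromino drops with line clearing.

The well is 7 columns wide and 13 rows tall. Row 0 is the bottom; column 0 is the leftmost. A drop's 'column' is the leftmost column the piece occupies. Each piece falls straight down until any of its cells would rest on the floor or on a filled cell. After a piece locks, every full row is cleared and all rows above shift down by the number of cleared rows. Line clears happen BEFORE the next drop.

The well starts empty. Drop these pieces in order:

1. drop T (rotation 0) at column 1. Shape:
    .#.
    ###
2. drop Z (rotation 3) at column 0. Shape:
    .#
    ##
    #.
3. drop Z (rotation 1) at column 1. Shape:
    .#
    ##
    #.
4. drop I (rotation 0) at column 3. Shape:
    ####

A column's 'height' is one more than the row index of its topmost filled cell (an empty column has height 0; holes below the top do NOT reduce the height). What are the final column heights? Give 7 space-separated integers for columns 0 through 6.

Answer: 1 4 5 1 0 0 0

Derivation:
Drop 1: T rot0 at col 1 lands with bottom-row=0; cleared 0 line(s) (total 0); column heights now [0 1 2 1 0 0 0], max=2
Drop 2: Z rot3 at col 0 lands with bottom-row=0; cleared 0 line(s) (total 0); column heights now [2 3 2 1 0 0 0], max=3
Drop 3: Z rot1 at col 1 lands with bottom-row=3; cleared 0 line(s) (total 0); column heights now [2 5 6 1 0 0 0], max=6
Drop 4: I rot0 at col 3 lands with bottom-row=1; cleared 1 line(s) (total 1); column heights now [1 4 5 1 0 0 0], max=5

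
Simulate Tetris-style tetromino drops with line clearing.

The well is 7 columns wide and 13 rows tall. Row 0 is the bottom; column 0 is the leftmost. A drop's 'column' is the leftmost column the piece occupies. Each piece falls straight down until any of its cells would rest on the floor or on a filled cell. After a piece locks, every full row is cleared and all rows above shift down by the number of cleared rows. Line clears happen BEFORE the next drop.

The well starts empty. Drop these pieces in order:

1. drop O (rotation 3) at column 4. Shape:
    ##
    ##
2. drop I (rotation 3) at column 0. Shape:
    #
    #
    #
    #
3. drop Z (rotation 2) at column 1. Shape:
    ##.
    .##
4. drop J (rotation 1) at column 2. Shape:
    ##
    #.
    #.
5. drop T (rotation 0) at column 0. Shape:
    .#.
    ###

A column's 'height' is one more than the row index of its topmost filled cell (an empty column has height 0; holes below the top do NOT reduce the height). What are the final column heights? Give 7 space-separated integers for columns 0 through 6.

Drop 1: O rot3 at col 4 lands with bottom-row=0; cleared 0 line(s) (total 0); column heights now [0 0 0 0 2 2 0], max=2
Drop 2: I rot3 at col 0 lands with bottom-row=0; cleared 0 line(s) (total 0); column heights now [4 0 0 0 2 2 0], max=4
Drop 3: Z rot2 at col 1 lands with bottom-row=0; cleared 0 line(s) (total 0); column heights now [4 2 2 1 2 2 0], max=4
Drop 4: J rot1 at col 2 lands with bottom-row=2; cleared 0 line(s) (total 0); column heights now [4 2 5 5 2 2 0], max=5
Drop 5: T rot0 at col 0 lands with bottom-row=5; cleared 0 line(s) (total 0); column heights now [6 7 6 5 2 2 0], max=7

Answer: 6 7 6 5 2 2 0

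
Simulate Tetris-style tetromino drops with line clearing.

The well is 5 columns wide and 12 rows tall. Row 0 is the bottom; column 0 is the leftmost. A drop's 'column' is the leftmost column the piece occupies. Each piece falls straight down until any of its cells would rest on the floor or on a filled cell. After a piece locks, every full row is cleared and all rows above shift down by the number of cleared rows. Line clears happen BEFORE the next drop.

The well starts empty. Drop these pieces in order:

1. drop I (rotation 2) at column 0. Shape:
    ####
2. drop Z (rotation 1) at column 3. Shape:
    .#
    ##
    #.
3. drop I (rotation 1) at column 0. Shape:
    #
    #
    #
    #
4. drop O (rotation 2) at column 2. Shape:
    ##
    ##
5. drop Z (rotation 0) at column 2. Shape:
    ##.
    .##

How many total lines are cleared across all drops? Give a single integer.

Answer: 0

Derivation:
Drop 1: I rot2 at col 0 lands with bottom-row=0; cleared 0 line(s) (total 0); column heights now [1 1 1 1 0], max=1
Drop 2: Z rot1 at col 3 lands with bottom-row=1; cleared 0 line(s) (total 0); column heights now [1 1 1 3 4], max=4
Drop 3: I rot1 at col 0 lands with bottom-row=1; cleared 0 line(s) (total 0); column heights now [5 1 1 3 4], max=5
Drop 4: O rot2 at col 2 lands with bottom-row=3; cleared 0 line(s) (total 0); column heights now [5 1 5 5 4], max=5
Drop 5: Z rot0 at col 2 lands with bottom-row=5; cleared 0 line(s) (total 0); column heights now [5 1 7 7 6], max=7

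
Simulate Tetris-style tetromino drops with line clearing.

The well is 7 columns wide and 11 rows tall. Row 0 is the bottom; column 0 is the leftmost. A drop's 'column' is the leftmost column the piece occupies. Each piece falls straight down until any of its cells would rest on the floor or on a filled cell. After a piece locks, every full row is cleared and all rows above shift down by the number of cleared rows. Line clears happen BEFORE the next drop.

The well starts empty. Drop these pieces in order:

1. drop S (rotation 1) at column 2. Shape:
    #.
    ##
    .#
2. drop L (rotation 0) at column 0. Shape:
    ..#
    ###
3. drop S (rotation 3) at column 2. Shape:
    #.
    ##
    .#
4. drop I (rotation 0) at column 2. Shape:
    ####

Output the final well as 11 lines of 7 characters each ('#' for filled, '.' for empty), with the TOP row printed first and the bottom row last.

Drop 1: S rot1 at col 2 lands with bottom-row=0; cleared 0 line(s) (total 0); column heights now [0 0 3 2 0 0 0], max=3
Drop 2: L rot0 at col 0 lands with bottom-row=3; cleared 0 line(s) (total 0); column heights now [4 4 5 2 0 0 0], max=5
Drop 3: S rot3 at col 2 lands with bottom-row=4; cleared 0 line(s) (total 0); column heights now [4 4 7 6 0 0 0], max=7
Drop 4: I rot0 at col 2 lands with bottom-row=7; cleared 0 line(s) (total 0); column heights now [4 4 8 8 8 8 0], max=8

Answer: .......
.......
.......
..####.
..#....
..##...
..##...
###....
..#....
..##...
...#...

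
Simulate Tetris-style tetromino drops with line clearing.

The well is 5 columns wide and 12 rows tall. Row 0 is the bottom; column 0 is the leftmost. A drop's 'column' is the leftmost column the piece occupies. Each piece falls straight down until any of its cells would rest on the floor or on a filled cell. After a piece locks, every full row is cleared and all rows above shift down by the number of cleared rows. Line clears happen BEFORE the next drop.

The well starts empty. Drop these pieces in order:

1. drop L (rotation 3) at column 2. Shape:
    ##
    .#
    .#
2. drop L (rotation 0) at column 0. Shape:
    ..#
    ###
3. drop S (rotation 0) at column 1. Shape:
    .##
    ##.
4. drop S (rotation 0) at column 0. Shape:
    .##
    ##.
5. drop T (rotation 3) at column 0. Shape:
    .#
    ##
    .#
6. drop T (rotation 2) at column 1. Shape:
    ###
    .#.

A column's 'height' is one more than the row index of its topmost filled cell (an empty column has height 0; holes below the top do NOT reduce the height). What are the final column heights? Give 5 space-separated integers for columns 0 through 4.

Drop 1: L rot3 at col 2 lands with bottom-row=0; cleared 0 line(s) (total 0); column heights now [0 0 3 3 0], max=3
Drop 2: L rot0 at col 0 lands with bottom-row=3; cleared 0 line(s) (total 0); column heights now [4 4 5 3 0], max=5
Drop 3: S rot0 at col 1 lands with bottom-row=5; cleared 0 line(s) (total 0); column heights now [4 6 7 7 0], max=7
Drop 4: S rot0 at col 0 lands with bottom-row=6; cleared 0 line(s) (total 0); column heights now [7 8 8 7 0], max=8
Drop 5: T rot3 at col 0 lands with bottom-row=8; cleared 0 line(s) (total 0); column heights now [10 11 8 7 0], max=11
Drop 6: T rot2 at col 1 lands with bottom-row=10; cleared 0 line(s) (total 0); column heights now [10 12 12 12 0], max=12

Answer: 10 12 12 12 0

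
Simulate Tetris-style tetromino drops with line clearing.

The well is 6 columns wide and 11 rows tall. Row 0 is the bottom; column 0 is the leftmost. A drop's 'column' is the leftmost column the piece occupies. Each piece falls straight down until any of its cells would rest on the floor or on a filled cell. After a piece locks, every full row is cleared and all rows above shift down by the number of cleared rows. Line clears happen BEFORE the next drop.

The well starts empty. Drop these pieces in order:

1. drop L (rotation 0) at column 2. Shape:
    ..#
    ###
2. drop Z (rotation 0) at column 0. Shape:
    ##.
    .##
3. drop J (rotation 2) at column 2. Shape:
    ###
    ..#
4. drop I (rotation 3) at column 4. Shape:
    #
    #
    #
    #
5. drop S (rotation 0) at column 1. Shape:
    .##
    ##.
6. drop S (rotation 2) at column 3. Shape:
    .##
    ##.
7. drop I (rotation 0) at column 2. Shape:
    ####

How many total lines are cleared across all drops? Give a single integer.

Answer: 0

Derivation:
Drop 1: L rot0 at col 2 lands with bottom-row=0; cleared 0 line(s) (total 0); column heights now [0 0 1 1 2 0], max=2
Drop 2: Z rot0 at col 0 lands with bottom-row=1; cleared 0 line(s) (total 0); column heights now [3 3 2 1 2 0], max=3
Drop 3: J rot2 at col 2 lands with bottom-row=2; cleared 0 line(s) (total 0); column heights now [3 3 4 4 4 0], max=4
Drop 4: I rot3 at col 4 lands with bottom-row=4; cleared 0 line(s) (total 0); column heights now [3 3 4 4 8 0], max=8
Drop 5: S rot0 at col 1 lands with bottom-row=4; cleared 0 line(s) (total 0); column heights now [3 5 6 6 8 0], max=8
Drop 6: S rot2 at col 3 lands with bottom-row=8; cleared 0 line(s) (total 0); column heights now [3 5 6 9 10 10], max=10
Drop 7: I rot0 at col 2 lands with bottom-row=10; cleared 0 line(s) (total 0); column heights now [3 5 11 11 11 11], max=11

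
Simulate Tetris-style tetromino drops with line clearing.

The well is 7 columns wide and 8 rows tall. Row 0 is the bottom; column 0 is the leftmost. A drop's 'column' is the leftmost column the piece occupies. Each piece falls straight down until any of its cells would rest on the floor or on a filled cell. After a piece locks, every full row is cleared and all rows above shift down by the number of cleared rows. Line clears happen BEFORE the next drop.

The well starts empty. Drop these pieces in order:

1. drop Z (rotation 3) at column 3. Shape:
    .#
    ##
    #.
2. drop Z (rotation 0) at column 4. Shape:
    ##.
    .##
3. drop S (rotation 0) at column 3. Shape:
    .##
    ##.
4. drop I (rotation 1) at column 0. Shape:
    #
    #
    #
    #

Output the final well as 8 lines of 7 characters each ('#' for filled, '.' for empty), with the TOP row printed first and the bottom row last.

Answer: .......
.......
....##.
...##..
#...##.
#...###
#..##..
#..#...

Derivation:
Drop 1: Z rot3 at col 3 lands with bottom-row=0; cleared 0 line(s) (total 0); column heights now [0 0 0 2 3 0 0], max=3
Drop 2: Z rot0 at col 4 lands with bottom-row=2; cleared 0 line(s) (total 0); column heights now [0 0 0 2 4 4 3], max=4
Drop 3: S rot0 at col 3 lands with bottom-row=4; cleared 0 line(s) (total 0); column heights now [0 0 0 5 6 6 3], max=6
Drop 4: I rot1 at col 0 lands with bottom-row=0; cleared 0 line(s) (total 0); column heights now [4 0 0 5 6 6 3], max=6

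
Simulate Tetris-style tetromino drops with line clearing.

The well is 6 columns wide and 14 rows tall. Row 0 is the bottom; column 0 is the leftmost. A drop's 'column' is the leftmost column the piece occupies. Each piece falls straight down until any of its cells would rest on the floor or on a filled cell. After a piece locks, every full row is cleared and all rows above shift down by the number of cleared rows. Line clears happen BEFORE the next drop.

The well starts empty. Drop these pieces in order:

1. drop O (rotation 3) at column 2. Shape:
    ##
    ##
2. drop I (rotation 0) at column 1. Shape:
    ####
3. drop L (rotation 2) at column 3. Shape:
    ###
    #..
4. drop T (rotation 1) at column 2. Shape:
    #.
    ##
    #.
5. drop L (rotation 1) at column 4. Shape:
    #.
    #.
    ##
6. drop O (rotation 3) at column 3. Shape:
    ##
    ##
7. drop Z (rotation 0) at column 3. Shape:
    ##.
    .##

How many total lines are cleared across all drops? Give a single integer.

Drop 1: O rot3 at col 2 lands with bottom-row=0; cleared 0 line(s) (total 0); column heights now [0 0 2 2 0 0], max=2
Drop 2: I rot0 at col 1 lands with bottom-row=2; cleared 0 line(s) (total 0); column heights now [0 3 3 3 3 0], max=3
Drop 3: L rot2 at col 3 lands with bottom-row=3; cleared 0 line(s) (total 0); column heights now [0 3 3 5 5 5], max=5
Drop 4: T rot1 at col 2 lands with bottom-row=4; cleared 0 line(s) (total 0); column heights now [0 3 7 6 5 5], max=7
Drop 5: L rot1 at col 4 lands with bottom-row=5; cleared 0 line(s) (total 0); column heights now [0 3 7 6 8 6], max=8
Drop 6: O rot3 at col 3 lands with bottom-row=8; cleared 0 line(s) (total 0); column heights now [0 3 7 10 10 6], max=10
Drop 7: Z rot0 at col 3 lands with bottom-row=10; cleared 0 line(s) (total 0); column heights now [0 3 7 12 12 11], max=12

Answer: 0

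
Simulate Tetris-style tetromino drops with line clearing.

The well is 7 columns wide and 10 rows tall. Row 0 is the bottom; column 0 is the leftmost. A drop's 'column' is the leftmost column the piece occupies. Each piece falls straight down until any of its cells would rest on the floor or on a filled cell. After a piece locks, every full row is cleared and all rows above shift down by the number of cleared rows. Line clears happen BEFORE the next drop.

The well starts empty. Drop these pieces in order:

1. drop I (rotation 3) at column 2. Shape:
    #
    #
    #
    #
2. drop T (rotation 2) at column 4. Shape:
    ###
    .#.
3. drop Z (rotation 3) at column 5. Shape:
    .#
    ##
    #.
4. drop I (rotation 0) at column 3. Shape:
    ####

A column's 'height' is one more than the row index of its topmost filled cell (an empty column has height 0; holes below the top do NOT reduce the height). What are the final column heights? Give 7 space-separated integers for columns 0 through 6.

Drop 1: I rot3 at col 2 lands with bottom-row=0; cleared 0 line(s) (total 0); column heights now [0 0 4 0 0 0 0], max=4
Drop 2: T rot2 at col 4 lands with bottom-row=0; cleared 0 line(s) (total 0); column heights now [0 0 4 0 2 2 2], max=4
Drop 3: Z rot3 at col 5 lands with bottom-row=2; cleared 0 line(s) (total 0); column heights now [0 0 4 0 2 4 5], max=5
Drop 4: I rot0 at col 3 lands with bottom-row=5; cleared 0 line(s) (total 0); column heights now [0 0 4 6 6 6 6], max=6

Answer: 0 0 4 6 6 6 6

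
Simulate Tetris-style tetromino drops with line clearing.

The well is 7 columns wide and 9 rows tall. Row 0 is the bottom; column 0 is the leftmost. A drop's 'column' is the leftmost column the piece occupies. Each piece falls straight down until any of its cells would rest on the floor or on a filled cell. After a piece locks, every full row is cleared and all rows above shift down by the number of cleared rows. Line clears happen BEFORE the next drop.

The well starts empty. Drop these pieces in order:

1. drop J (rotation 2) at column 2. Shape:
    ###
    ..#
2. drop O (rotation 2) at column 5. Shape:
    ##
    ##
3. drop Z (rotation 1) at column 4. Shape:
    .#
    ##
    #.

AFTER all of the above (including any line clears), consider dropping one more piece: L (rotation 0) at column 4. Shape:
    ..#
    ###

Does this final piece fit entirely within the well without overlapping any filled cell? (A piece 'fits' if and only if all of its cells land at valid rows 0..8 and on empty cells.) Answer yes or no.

Answer: yes

Derivation:
Drop 1: J rot2 at col 2 lands with bottom-row=0; cleared 0 line(s) (total 0); column heights now [0 0 2 2 2 0 0], max=2
Drop 2: O rot2 at col 5 lands with bottom-row=0; cleared 0 line(s) (total 0); column heights now [0 0 2 2 2 2 2], max=2
Drop 3: Z rot1 at col 4 lands with bottom-row=2; cleared 0 line(s) (total 0); column heights now [0 0 2 2 4 5 2], max=5
Test piece L rot0 at col 4 (width 3): heights before test = [0 0 2 2 4 5 2]; fits = True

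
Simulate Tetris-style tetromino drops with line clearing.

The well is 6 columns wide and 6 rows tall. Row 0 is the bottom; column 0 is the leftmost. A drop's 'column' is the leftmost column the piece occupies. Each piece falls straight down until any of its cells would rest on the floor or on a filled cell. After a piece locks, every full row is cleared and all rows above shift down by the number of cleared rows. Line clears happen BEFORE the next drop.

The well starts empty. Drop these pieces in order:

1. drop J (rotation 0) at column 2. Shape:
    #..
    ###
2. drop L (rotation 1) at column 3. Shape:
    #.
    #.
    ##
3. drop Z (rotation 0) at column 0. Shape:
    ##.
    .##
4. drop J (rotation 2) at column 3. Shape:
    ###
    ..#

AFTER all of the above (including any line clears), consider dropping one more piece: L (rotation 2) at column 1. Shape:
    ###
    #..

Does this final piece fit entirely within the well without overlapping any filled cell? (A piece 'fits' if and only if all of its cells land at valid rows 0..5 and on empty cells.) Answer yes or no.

Drop 1: J rot0 at col 2 lands with bottom-row=0; cleared 0 line(s) (total 0); column heights now [0 0 2 1 1 0], max=2
Drop 2: L rot1 at col 3 lands with bottom-row=1; cleared 0 line(s) (total 0); column heights now [0 0 2 4 2 0], max=4
Drop 3: Z rot0 at col 0 lands with bottom-row=2; cleared 0 line(s) (total 0); column heights now [4 4 3 4 2 0], max=4
Drop 4: J rot2 at col 3 lands with bottom-row=3; cleared 0 line(s) (total 0); column heights now [4 4 3 5 5 5], max=5
Test piece L rot2 at col 1 (width 3): heights before test = [4 4 3 5 5 5]; fits = True

Answer: yes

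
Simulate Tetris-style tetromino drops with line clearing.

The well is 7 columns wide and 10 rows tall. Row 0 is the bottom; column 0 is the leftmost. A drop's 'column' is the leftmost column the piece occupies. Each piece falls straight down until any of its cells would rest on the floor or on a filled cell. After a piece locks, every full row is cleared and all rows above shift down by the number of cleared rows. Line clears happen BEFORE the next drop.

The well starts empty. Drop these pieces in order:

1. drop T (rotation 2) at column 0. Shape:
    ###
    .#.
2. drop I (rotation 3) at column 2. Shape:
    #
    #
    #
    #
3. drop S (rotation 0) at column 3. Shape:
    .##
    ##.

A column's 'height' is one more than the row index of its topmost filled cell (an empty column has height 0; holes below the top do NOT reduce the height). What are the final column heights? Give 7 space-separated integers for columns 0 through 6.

Drop 1: T rot2 at col 0 lands with bottom-row=0; cleared 0 line(s) (total 0); column heights now [2 2 2 0 0 0 0], max=2
Drop 2: I rot3 at col 2 lands with bottom-row=2; cleared 0 line(s) (total 0); column heights now [2 2 6 0 0 0 0], max=6
Drop 3: S rot0 at col 3 lands with bottom-row=0; cleared 0 line(s) (total 0); column heights now [2 2 6 1 2 2 0], max=6

Answer: 2 2 6 1 2 2 0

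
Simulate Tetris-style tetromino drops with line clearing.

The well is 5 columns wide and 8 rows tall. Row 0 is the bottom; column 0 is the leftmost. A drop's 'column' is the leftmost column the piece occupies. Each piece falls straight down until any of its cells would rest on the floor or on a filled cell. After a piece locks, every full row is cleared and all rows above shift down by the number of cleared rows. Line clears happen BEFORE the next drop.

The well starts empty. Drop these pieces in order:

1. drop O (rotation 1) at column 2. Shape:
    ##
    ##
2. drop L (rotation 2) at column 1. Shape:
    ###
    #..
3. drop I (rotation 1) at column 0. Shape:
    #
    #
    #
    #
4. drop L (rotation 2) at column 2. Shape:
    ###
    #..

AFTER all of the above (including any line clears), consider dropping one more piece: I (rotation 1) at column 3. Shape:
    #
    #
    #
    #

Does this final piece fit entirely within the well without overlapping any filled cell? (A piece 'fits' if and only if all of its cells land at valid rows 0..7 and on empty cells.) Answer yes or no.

Answer: no

Derivation:
Drop 1: O rot1 at col 2 lands with bottom-row=0; cleared 0 line(s) (total 0); column heights now [0 0 2 2 0], max=2
Drop 2: L rot2 at col 1 lands with bottom-row=1; cleared 0 line(s) (total 0); column heights now [0 3 3 3 0], max=3
Drop 3: I rot1 at col 0 lands with bottom-row=0; cleared 0 line(s) (total 0); column heights now [4 3 3 3 0], max=4
Drop 4: L rot2 at col 2 lands with bottom-row=3; cleared 0 line(s) (total 0); column heights now [4 3 5 5 5], max=5
Test piece I rot1 at col 3 (width 1): heights before test = [4 3 5 5 5]; fits = False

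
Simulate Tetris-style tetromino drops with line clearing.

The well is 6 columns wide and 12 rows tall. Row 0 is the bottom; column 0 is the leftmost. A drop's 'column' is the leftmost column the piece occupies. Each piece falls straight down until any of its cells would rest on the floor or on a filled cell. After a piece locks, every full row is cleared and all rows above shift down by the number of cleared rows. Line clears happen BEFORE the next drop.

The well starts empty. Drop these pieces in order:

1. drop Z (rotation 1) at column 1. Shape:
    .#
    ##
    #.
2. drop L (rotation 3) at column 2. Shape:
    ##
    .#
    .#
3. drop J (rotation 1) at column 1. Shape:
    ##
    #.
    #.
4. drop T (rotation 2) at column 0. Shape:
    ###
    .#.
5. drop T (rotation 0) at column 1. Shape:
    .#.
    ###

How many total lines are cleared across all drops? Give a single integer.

Drop 1: Z rot1 at col 1 lands with bottom-row=0; cleared 0 line(s) (total 0); column heights now [0 2 3 0 0 0], max=3
Drop 2: L rot3 at col 2 lands with bottom-row=1; cleared 0 line(s) (total 0); column heights now [0 2 4 4 0 0], max=4
Drop 3: J rot1 at col 1 lands with bottom-row=2; cleared 0 line(s) (total 0); column heights now [0 5 5 4 0 0], max=5
Drop 4: T rot2 at col 0 lands with bottom-row=5; cleared 0 line(s) (total 0); column heights now [7 7 7 4 0 0], max=7
Drop 5: T rot0 at col 1 lands with bottom-row=7; cleared 0 line(s) (total 0); column heights now [7 8 9 8 0 0], max=9

Answer: 0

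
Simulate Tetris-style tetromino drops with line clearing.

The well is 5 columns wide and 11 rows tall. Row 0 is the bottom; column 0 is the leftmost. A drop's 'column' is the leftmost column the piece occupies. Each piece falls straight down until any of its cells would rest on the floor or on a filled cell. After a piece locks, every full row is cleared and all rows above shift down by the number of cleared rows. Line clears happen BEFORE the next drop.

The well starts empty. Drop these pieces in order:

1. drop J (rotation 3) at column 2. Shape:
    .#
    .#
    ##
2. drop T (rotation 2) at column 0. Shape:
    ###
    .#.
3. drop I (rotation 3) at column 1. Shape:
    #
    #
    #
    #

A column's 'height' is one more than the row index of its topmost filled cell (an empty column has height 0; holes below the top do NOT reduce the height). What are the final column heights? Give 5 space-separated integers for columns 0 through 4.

Answer: 2 6 2 3 0

Derivation:
Drop 1: J rot3 at col 2 lands with bottom-row=0; cleared 0 line(s) (total 0); column heights now [0 0 1 3 0], max=3
Drop 2: T rot2 at col 0 lands with bottom-row=0; cleared 0 line(s) (total 0); column heights now [2 2 2 3 0], max=3
Drop 3: I rot3 at col 1 lands with bottom-row=2; cleared 0 line(s) (total 0); column heights now [2 6 2 3 0], max=6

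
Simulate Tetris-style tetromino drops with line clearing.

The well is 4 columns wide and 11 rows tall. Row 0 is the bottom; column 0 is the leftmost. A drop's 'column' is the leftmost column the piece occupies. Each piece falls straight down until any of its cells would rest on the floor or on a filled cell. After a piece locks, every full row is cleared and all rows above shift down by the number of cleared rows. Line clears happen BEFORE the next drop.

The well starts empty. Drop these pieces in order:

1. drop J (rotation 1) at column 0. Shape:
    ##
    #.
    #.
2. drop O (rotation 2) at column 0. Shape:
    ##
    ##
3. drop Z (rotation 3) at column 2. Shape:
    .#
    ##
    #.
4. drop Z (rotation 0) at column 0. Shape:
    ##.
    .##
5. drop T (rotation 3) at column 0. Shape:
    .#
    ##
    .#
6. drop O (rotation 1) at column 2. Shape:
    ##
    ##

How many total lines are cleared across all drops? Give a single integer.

Drop 1: J rot1 at col 0 lands with bottom-row=0; cleared 0 line(s) (total 0); column heights now [3 3 0 0], max=3
Drop 2: O rot2 at col 0 lands with bottom-row=3; cleared 0 line(s) (total 0); column heights now [5 5 0 0], max=5
Drop 3: Z rot3 at col 2 lands with bottom-row=0; cleared 0 line(s) (total 0); column heights now [5 5 2 3], max=5
Drop 4: Z rot0 at col 0 lands with bottom-row=5; cleared 0 line(s) (total 0); column heights now [7 7 6 3], max=7
Drop 5: T rot3 at col 0 lands with bottom-row=7; cleared 0 line(s) (total 0); column heights now [9 10 6 3], max=10
Drop 6: O rot1 at col 2 lands with bottom-row=6; cleared 1 line(s) (total 1); column heights now [8 9 7 7], max=9

Answer: 1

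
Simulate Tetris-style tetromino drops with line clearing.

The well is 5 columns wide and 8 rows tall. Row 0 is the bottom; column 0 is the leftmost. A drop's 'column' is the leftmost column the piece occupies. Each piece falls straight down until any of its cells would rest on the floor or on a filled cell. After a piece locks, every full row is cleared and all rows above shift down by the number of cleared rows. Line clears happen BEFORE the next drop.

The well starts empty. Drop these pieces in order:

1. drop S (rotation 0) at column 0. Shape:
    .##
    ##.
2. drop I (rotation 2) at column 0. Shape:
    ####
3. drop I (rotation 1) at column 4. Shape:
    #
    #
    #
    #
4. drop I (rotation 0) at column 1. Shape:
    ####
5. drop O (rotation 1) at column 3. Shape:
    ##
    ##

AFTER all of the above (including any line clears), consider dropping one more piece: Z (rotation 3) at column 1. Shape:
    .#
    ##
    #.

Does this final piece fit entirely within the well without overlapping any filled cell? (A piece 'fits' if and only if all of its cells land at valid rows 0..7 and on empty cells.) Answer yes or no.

Answer: yes

Derivation:
Drop 1: S rot0 at col 0 lands with bottom-row=0; cleared 0 line(s) (total 0); column heights now [1 2 2 0 0], max=2
Drop 2: I rot2 at col 0 lands with bottom-row=2; cleared 0 line(s) (total 0); column heights now [3 3 3 3 0], max=3
Drop 3: I rot1 at col 4 lands with bottom-row=0; cleared 1 line(s) (total 1); column heights now [1 2 2 0 3], max=3
Drop 4: I rot0 at col 1 lands with bottom-row=3; cleared 0 line(s) (total 1); column heights now [1 4 4 4 4], max=4
Drop 5: O rot1 at col 3 lands with bottom-row=4; cleared 0 line(s) (total 1); column heights now [1 4 4 6 6], max=6
Test piece Z rot3 at col 1 (width 2): heights before test = [1 4 4 6 6]; fits = True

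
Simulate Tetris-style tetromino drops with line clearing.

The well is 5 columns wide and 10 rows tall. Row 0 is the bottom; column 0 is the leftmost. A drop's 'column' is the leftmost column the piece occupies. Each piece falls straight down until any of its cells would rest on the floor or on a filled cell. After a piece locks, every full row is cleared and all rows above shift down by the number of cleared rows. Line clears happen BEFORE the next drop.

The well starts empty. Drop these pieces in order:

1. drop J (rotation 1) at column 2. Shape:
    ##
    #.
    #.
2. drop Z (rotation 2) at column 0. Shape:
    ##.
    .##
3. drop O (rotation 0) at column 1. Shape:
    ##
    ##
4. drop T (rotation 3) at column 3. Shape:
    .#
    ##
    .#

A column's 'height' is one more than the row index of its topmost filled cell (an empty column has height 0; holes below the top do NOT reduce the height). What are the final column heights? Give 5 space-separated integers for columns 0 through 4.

Drop 1: J rot1 at col 2 lands with bottom-row=0; cleared 0 line(s) (total 0); column heights now [0 0 3 3 0], max=3
Drop 2: Z rot2 at col 0 lands with bottom-row=3; cleared 0 line(s) (total 0); column heights now [5 5 4 3 0], max=5
Drop 3: O rot0 at col 1 lands with bottom-row=5; cleared 0 line(s) (total 0); column heights now [5 7 7 3 0], max=7
Drop 4: T rot3 at col 3 lands with bottom-row=2; cleared 0 line(s) (total 0); column heights now [5 7 7 4 5], max=7

Answer: 5 7 7 4 5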